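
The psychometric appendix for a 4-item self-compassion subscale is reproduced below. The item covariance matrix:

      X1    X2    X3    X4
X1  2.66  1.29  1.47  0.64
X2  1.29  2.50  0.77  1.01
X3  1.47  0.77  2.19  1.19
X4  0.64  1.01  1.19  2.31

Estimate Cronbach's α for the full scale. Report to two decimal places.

sum of item variances = 2.66 + 2.50 + 2.19 + 2.31 = 9.66
Sum of the distinct covariances = 6.37
σ²_T = 9.66 + 2 × 6.37 = 22.40
α = (k/(k−1))·(1 − sum of item variances/σ²_T) = (4/3)·(1 − 9.66/22.40) = 0.76

Cronbach's α = 0.76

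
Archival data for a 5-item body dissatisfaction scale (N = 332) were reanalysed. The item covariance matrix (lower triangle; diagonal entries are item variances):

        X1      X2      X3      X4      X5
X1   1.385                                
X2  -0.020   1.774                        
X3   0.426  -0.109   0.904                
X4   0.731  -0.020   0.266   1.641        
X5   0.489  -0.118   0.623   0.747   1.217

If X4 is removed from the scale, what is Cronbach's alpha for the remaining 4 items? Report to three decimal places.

Remaining items: X1, X2, X3, X5 (k = 4).
ΣVar(i) = 1.385 + 1.774 + 0.904 + 1.217 = 5.280
σ²_T = 5.280 + 2 × 1.291 = 7.862
α (item deleted) = (4/3)·(1 − 5.280/7.862) = 0.438

α = 0.438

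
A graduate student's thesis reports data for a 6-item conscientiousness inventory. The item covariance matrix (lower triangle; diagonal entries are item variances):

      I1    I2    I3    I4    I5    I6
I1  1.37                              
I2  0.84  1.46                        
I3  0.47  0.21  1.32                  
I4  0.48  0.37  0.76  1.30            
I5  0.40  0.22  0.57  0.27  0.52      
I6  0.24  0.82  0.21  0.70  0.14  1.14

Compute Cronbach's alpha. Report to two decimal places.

α = 0.78

sum of item variances = 1.37 + 1.46 + 1.32 + 1.30 + 0.52 + 1.14 = 7.11
Σ_{i<j} σ_ij = 6.70
σ²_total = 7.11 + 2 × 6.70 = 20.51
α = (k/(k−1))·(1 − sum of item variances/σ²_total) = (6/5)·(1 − 7.11/20.51) = 0.78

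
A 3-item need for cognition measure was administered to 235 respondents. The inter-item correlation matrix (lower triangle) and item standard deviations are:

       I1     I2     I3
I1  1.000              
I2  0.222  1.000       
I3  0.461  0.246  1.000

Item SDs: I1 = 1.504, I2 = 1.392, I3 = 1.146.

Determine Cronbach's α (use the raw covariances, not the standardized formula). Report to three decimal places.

Σσ²ᵢ = 1.504² + 1.392² + 1.146² = 5.5130
Covariances σ_ij = r_ij · s_i · s_j:
  σ(I1,I2) = 0.222 × 1.504 × 1.392 = 0.4648
  σ(I1,I3) = 0.461 × 1.504 × 1.146 = 0.7946
  σ(I2,I3) = 0.246 × 1.392 × 1.146 = 0.3924
σ²_T = Σσ²ᵢ + 2·Σσ_ij = 5.5130 + 2 × 1.6518 = 8.8166
α = (3/2)·(1 − 5.5130/8.8166) = 0.562

Cronbach's α = 0.562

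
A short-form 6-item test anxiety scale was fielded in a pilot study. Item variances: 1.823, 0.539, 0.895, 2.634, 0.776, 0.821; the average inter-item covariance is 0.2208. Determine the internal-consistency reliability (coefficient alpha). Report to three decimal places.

α = 0.563

Σσᵢ² = 1.823 + 0.539 + 0.895 + 2.634 + 0.776 + 0.821 = 7.488
Sum of the 15 distinct covariances = 15 × 0.2208 = 3.3120
σ²_T = Σσᵢ² + 2·Σcov = 7.488 + 2 × 3.3120 = 14.1120
α = (6/5)·(1 − 7.488/14.1120) = 0.563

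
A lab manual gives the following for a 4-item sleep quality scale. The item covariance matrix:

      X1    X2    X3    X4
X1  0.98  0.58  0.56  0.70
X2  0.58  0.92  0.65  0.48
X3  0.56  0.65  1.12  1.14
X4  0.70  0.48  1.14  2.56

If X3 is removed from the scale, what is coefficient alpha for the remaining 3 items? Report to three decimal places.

α = 0.662

Remaining items: X1, X2, X4 (k = 3).
Σσᵢ² = 0.98 + 0.92 + 2.56 = 4.46
σ²_total = 4.46 + 2 × 1.76 = 7.98
α (item deleted) = (3/2)·(1 − 4.46/7.98) = 0.662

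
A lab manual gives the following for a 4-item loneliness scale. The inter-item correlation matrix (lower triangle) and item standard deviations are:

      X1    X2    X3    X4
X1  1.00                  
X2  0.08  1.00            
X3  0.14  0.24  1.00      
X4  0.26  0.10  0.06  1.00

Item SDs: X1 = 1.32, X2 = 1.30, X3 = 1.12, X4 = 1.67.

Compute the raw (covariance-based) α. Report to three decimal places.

Σσ²ᵢ = 1.32² + 1.30² + 1.12² + 1.67² = 7.4757
Covariances σ_ij = r_ij · s_i · s_j:
  σ(X1,X2) = 0.08 × 1.32 × 1.30 = 0.1373
  σ(X1,X3) = 0.14 × 1.32 × 1.12 = 0.2070
  σ(X1,X4) = 0.26 × 1.32 × 1.67 = 0.5731
  σ(X2,X3) = 0.24 × 1.30 × 1.12 = 0.3494
  σ(X2,X4) = 0.10 × 1.30 × 1.67 = 0.2171
  σ(X3,X4) = 0.06 × 1.12 × 1.67 = 0.1122
σ²_T = Σσ²ᵢ + 2·Σσ_ij = 7.4757 + 2 × 1.5961 = 10.6679
α = (4/3)·(1 − 7.4757/10.6679) = 0.399

α = 0.399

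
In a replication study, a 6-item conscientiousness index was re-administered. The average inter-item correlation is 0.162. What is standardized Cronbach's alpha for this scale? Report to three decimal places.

Standardized α = k·r̄ / (1 + (k−1)·r̄) = 6 × 0.162 / (1 + 5 × 0.162)
  = 0.9720 / 1.8100 = 0.537

α = 0.537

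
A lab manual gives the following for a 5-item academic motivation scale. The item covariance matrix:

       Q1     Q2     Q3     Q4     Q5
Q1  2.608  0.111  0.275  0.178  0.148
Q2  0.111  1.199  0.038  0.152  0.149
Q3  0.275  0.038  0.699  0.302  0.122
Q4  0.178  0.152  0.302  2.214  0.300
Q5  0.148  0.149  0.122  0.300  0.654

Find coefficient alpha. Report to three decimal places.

α = 0.406

ΣVar(i) = 2.608 + 1.199 + 0.699 + 2.214 + 0.654 = 7.374
Sum of the distinct covariances = 1.775
σ²_T = 7.374 + 2 × 1.775 = 10.924
α = (k/(k−1))·(1 − ΣVar(i)/σ²_T) = (5/4)·(1 − 7.374/10.924) = 0.406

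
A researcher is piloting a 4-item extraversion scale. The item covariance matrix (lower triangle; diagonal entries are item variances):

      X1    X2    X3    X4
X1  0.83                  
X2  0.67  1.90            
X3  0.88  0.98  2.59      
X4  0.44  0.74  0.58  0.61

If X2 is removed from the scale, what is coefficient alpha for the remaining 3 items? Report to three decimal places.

coefficient alpha = 0.728

Remaining items: X1, X3, X4 (k = 3).
sum of item variances = 0.83 + 2.59 + 0.61 = 4.03
Var(T) = 4.03 + 2 × 1.90 = 7.83
α (item deleted) = (3/2)·(1 − 4.03/7.83) = 0.728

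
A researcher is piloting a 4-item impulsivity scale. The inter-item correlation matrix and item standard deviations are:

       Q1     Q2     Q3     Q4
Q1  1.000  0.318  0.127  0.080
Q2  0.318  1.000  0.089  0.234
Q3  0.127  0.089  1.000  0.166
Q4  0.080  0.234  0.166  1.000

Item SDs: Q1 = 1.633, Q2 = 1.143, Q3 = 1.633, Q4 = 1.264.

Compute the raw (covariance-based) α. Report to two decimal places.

Σσ²ᵢ = 1.633² + 1.143² + 1.633² + 1.264² = 8.2375
Covariances σ_ij = r_ij · s_i · s_j:
  σ(Q1,Q2) = 0.318 × 1.633 × 1.143 = 0.5936
  σ(Q1,Q3) = 0.127 × 1.633 × 1.633 = 0.3387
  σ(Q1,Q4) = 0.080 × 1.633 × 1.264 = 0.1651
  σ(Q2,Q3) = 0.089 × 1.143 × 1.633 = 0.1661
  σ(Q2,Q4) = 0.234 × 1.143 × 1.264 = 0.3381
  σ(Q3,Q4) = 0.166 × 1.633 × 1.264 = 0.3426
σ²_T = Σσ²ᵢ + 2·Σσ_ij = 8.2375 + 2 × 1.9442 = 12.1259
α = (4/3)·(1 − 8.2375/12.1259) = 0.43

α = 0.43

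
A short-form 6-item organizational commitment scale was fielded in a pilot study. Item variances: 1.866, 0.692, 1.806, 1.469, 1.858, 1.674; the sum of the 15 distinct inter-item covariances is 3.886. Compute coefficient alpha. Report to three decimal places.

coefficient alpha = 0.544

sum of item variances = 1.866 + 0.692 + 1.806 + 1.469 + 1.858 + 1.674 = 9.365
Sum of distinct covariances = 3.886
σ²_T = sum of item variances + 2·Σcov = 9.365 + 2 × 3.886 = 17.137
α = (6/5)·(1 − 9.365/17.137) = 0.544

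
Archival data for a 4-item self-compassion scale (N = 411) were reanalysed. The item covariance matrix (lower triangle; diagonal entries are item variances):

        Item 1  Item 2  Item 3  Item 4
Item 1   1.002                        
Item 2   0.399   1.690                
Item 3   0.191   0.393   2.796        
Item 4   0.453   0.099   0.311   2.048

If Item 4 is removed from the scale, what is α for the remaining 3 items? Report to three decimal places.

α = 0.396

Remaining items: Item 1, Item 2, Item 3 (k = 3).
Σσᵢ² = 1.002 + 1.690 + 2.796 = 5.488
total variance = 5.488 + 2 × 0.983 = 7.454
α (item deleted) = (3/2)·(1 − 5.488/7.454) = 0.396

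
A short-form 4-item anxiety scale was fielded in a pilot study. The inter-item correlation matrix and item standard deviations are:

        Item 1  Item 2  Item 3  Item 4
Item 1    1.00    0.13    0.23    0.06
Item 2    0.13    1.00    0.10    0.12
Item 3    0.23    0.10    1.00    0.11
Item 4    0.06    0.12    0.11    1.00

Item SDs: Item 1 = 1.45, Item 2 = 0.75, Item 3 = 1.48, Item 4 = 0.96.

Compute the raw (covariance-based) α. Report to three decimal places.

Σσ²ᵢ = 1.45² + 0.75² + 1.48² + 0.96² = 5.7770
Covariances σ_ij = r_ij · s_i · s_j:
  σ(Item 1,Item 2) = 0.13 × 1.45 × 0.75 = 0.1414
  σ(Item 1,Item 3) = 0.23 × 1.45 × 1.48 = 0.4936
  σ(Item 1,Item 4) = 0.06 × 1.45 × 0.96 = 0.0835
  σ(Item 2,Item 3) = 0.10 × 0.75 × 1.48 = 0.1110
  σ(Item 2,Item 4) = 0.12 × 0.75 × 0.96 = 0.0864
  σ(Item 3,Item 4) = 0.11 × 1.48 × 0.96 = 0.1563
σ²_T = Σσ²ᵢ + 2·Σσ_ij = 5.7770 + 2 × 1.0722 = 7.9214
α = (4/3)·(1 − 5.7770/7.9214) = 0.361

α = 0.361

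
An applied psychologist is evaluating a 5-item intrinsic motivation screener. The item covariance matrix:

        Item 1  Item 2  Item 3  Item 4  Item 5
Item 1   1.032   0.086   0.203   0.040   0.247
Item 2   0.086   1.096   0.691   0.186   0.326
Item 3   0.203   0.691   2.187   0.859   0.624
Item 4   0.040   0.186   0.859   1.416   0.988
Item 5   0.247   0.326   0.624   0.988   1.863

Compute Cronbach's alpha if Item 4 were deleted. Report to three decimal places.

α = 0.551

Remaining items: Item 1, Item 2, Item 3, Item 5 (k = 4).
ΣVar(i) = 1.032 + 1.096 + 2.187 + 1.863 = 6.178
Var(T) = 6.178 + 2 × 2.177 = 10.532
α (item deleted) = (4/3)·(1 − 6.178/10.532) = 0.551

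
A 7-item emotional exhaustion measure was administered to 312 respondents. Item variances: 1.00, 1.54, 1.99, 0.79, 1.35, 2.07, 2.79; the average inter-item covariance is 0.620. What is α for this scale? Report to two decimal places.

α = 0.81

Σσᵢ² = 1.00 + 1.54 + 1.99 + 0.79 + 1.35 + 2.07 + 2.79 = 11.53
Sum of the 21 distinct covariances = 21 × 0.620 = 13.020
total variance = Σσᵢ² + 2·Σcov = 11.53 + 2 × 13.020 = 37.570
α = (7/6)·(1 − 11.53/37.570) = 0.81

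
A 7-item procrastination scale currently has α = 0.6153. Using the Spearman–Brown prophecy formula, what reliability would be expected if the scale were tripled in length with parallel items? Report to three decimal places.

Length factor m = 3
α' = m·α / (1 + (m−1)·α)
   = 3 × 0.6153 / (1 + (3 − 1) × 0.6153)
   = 1.8459 / 2.2306 = 0.828

predicted reliability = 0.828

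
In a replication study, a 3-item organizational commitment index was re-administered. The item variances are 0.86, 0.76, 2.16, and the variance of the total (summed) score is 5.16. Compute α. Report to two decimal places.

α = 0.40

sum of item variances = 0.86 + 0.76 + 2.16 = 3.78
α = (k/(k−1))·(1 − sum of item variances/σ²_total) = (3/2)·(1 − 3.78/5.16) = 0.40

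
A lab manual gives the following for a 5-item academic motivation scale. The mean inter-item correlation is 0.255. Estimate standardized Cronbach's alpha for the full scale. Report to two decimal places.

standardized Cronbach's alpha = 0.63

Standardized α = k·r̄ / (1 + (k−1)·r̄) = 5 × 0.255 / (1 + 4 × 0.255)
  = 1.2750 / 2.0200 = 0.63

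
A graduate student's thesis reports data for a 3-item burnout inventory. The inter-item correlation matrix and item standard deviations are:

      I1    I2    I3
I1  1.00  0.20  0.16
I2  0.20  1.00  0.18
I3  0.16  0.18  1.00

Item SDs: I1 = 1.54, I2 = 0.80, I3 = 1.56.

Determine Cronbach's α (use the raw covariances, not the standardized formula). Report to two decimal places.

Cronbach's α = 0.36

Σσ²ᵢ = 1.54² + 0.80² + 1.56² = 5.4452
Covariances σ_ij = r_ij · s_i · s_j:
  σ(I1,I2) = 0.20 × 1.54 × 0.80 = 0.2464
  σ(I1,I3) = 0.16 × 1.54 × 1.56 = 0.3844
  σ(I2,I3) = 0.18 × 0.80 × 1.56 = 0.2246
σ²_T = Σσ²ᵢ + 2·Σσ_ij = 5.4452 + 2 × 0.8554 = 7.1560
α = (3/2)·(1 − 5.4452/7.1560) = 0.36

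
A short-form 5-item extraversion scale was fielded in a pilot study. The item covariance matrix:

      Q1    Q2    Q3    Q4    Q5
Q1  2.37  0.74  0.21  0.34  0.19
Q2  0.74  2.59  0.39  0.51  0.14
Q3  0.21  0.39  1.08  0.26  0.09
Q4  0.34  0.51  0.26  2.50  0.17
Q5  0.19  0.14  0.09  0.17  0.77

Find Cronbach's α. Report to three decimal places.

α = 0.494

sum of item variances = 2.37 + 2.59 + 1.08 + 2.50 + 0.77 = 9.31
Sum of off-diagonal covariances = 3.04
σ²_total = 9.31 + 2 × 3.04 = 15.39
α = (k/(k−1))·(1 − sum of item variances/σ²_total) = (5/4)·(1 − 9.31/15.39) = 0.494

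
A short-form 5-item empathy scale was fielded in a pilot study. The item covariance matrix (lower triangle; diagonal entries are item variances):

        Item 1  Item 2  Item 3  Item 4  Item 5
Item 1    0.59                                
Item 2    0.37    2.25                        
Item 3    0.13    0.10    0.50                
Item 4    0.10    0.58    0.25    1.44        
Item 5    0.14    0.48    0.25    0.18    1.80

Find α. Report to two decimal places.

sum of item variances = 0.59 + 2.25 + 0.50 + 1.44 + 1.80 = 6.58
Σ_{i<j} σ_ij = 2.58
σ²_T = 6.58 + 2 × 2.58 = 11.74
α = (k/(k−1))·(1 − sum of item variances/σ²_T) = (5/4)·(1 − 6.58/11.74) = 0.55

α = 0.55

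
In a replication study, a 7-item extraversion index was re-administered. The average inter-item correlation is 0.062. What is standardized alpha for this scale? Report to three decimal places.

standardized alpha = 0.316

Standardized α = k·r̄ / (1 + (k−1)·r̄) = 7 × 0.062 / (1 + 6 × 0.062)
  = 0.4340 / 1.3720 = 0.316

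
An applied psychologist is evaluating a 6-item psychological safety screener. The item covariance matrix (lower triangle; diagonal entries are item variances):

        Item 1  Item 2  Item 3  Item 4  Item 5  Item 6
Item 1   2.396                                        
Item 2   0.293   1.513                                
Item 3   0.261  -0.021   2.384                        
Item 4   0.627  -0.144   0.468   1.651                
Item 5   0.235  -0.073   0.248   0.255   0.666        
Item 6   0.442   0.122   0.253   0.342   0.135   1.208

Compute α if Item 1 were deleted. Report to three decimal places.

Remaining items: Item 2, Item 3, Item 4, Item 5, Item 6 (k = 5).
Σσᵢ² = 1.513 + 2.384 + 1.651 + 0.666 + 1.208 = 7.422
σ²_T = 7.422 + 2 × 1.585 = 10.592
α (item deleted) = (5/4)·(1 − 7.422/10.592) = 0.374

α = 0.374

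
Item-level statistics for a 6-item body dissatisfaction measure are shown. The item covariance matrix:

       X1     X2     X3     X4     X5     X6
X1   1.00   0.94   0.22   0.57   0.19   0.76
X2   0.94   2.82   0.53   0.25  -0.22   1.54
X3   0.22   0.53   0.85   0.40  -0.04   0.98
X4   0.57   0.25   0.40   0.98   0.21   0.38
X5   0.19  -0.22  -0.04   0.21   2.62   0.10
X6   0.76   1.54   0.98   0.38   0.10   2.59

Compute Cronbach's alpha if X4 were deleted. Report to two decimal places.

Remaining items: X1, X2, X3, X5, X6 (k = 5).
Σσ²ᵢ = 1.00 + 2.82 + 0.85 + 2.62 + 2.59 = 9.88
total variance = 9.88 + 2 × 5.00 = 19.88
α (item deleted) = (5/4)·(1 − 9.88/19.88) = 0.63

α = 0.63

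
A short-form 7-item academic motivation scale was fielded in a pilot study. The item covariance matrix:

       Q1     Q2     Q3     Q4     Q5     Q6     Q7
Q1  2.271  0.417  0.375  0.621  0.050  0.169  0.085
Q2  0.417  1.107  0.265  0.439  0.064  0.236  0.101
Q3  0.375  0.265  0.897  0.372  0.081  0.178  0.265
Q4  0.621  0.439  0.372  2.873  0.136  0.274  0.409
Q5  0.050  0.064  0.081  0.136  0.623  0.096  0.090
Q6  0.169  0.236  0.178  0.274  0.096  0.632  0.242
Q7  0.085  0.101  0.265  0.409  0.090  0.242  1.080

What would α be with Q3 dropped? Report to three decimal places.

Remaining items: Q1, Q2, Q4, Q5, Q6, Q7 (k = 6).
ΣVar(i) = 2.271 + 1.107 + 2.873 + 0.623 + 0.632 + 1.080 = 8.586
σ²_T = 8.586 + 2 × 3.429 = 15.444
α (item deleted) = (6/5)·(1 − 8.586/15.444) = 0.533

α = 0.533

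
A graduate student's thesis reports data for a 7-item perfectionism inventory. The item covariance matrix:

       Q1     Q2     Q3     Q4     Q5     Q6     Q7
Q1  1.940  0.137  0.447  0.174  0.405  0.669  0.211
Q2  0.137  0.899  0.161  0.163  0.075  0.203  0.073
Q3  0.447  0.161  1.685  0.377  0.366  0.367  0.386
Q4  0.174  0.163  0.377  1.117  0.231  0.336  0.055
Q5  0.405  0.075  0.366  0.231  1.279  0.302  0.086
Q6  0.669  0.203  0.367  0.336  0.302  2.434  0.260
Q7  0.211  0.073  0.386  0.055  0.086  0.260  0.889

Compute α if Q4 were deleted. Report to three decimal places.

Remaining items: Q1, Q2, Q3, Q5, Q6, Q7 (k = 6).
ΣVar(i) = 1.940 + 0.899 + 1.685 + 1.279 + 2.434 + 0.889 = 9.126
σ²_T = 9.126 + 2 × 4.148 = 17.422
α (item deleted) = (6/5)·(1 − 9.126/17.422) = 0.571

α = 0.571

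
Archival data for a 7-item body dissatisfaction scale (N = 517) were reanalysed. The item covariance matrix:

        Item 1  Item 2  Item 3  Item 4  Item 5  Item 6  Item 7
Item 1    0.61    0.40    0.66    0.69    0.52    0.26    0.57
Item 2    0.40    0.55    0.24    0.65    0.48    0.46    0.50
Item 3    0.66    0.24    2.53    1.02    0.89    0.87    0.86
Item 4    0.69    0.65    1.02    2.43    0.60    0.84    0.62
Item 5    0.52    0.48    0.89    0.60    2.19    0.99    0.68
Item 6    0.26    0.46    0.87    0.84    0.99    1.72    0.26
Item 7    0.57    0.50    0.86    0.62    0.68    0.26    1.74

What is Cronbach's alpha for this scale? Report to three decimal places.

α = 0.804

Σσ²ᵢ = 0.61 + 0.55 + 2.53 + 2.43 + 2.19 + 1.72 + 1.74 = 11.77
Sum of the distinct covariances = 13.06
Var(T) = 11.77 + 2 × 13.06 = 37.89
α = (k/(k−1))·(1 − Σσ²ᵢ/Var(T)) = (7/6)·(1 − 11.77/37.89) = 0.804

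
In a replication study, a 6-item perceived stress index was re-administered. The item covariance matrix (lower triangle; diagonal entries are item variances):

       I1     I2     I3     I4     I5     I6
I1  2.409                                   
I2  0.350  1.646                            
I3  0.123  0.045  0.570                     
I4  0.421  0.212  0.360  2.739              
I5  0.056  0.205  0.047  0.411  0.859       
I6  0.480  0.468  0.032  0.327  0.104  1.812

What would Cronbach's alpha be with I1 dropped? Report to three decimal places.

Remaining items: I2, I3, I4, I5, I6 (k = 5).
Σσ²ᵢ = 1.646 + 0.570 + 2.739 + 0.859 + 1.812 = 7.626
Var(T) = 7.626 + 2 × 2.211 = 12.048
α (item deleted) = (5/4)·(1 − 7.626/12.048) = 0.459

Cronbach's alpha = 0.459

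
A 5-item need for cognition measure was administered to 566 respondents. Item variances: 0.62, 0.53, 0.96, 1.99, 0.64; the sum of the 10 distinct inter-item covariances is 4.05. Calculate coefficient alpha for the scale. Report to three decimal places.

Σσᵢ² = 0.62 + 0.53 + 0.96 + 1.99 + 0.64 = 4.74
Sum of distinct covariances = 4.05
σ²_T = Σσᵢ² + 2·Σcov = 4.74 + 2 × 4.05 = 12.84
α = (5/4)·(1 − 4.74/12.84) = 0.789

coefficient alpha = 0.789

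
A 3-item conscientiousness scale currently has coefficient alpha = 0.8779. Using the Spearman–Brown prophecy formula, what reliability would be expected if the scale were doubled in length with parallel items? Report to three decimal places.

predicted reliability = 0.935

Length factor m = 2
α' = m·α / (1 + (m−1)·α)
   = 2 × 0.8779 / (1 + (2 − 1) × 0.8779)
   = 1.7558 / 1.8779 = 0.935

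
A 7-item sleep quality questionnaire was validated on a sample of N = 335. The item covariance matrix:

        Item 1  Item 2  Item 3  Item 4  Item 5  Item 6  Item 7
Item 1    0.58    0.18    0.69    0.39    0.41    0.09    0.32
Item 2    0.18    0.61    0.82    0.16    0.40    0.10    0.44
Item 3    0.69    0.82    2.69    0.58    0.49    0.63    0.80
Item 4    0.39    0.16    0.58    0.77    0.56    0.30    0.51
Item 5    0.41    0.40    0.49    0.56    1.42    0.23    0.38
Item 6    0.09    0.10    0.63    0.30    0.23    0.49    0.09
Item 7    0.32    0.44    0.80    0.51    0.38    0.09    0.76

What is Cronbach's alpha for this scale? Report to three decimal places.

ΣVar(i) = 0.58 + 0.61 + 2.69 + 0.77 + 1.42 + 0.49 + 0.76 = 7.32
Sum of off-diagonal covariances = 8.57
σ²_total = 7.32 + 2 × 8.57 = 24.46
α = (k/(k−1))·(1 − ΣVar(i)/σ²_total) = (7/6)·(1 − 7.32/24.46) = 0.818

Cronbach's alpha = 0.818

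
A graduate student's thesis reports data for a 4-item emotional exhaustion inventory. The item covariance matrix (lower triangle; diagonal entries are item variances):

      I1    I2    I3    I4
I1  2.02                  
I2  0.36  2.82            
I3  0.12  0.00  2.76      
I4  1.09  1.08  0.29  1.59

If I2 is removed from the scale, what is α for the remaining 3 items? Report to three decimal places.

α = 0.480

Remaining items: I1, I3, I4 (k = 3).
Σσᵢ² = 2.02 + 2.76 + 1.59 = 6.37
total variance = 6.37 + 2 × 1.50 = 9.37
α (item deleted) = (3/2)·(1 − 6.37/9.37) = 0.480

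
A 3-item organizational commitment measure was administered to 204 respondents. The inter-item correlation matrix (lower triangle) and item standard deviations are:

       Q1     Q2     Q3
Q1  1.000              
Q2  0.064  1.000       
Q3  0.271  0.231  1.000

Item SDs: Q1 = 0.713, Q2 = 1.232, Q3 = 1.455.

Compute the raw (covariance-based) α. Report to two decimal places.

α = 0.40

Σσ²ᵢ = 0.713² + 1.232² + 1.455² = 4.1432
Covariances σ_ij = r_ij · s_i · s_j:
  σ(Q1,Q2) = 0.064 × 0.713 × 1.232 = 0.0562
  σ(Q1,Q3) = 0.271 × 0.713 × 1.455 = 0.2811
  σ(Q2,Q3) = 0.231 × 1.232 × 1.455 = 0.4141
σ²_T = Σσ²ᵢ + 2·Σσ_ij = 4.1432 + 2 × 0.7514 = 5.6460
α = (3/2)·(1 − 4.1432/5.6460) = 0.40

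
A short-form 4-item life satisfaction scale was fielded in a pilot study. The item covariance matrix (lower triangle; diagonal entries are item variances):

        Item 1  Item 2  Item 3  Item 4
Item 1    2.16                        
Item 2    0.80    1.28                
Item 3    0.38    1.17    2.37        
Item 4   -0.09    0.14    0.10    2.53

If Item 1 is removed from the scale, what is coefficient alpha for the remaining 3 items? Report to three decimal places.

α = 0.470

Remaining items: Item 2, Item 3, Item 4 (k = 3).
Σσᵢ² = 1.28 + 2.37 + 2.53 = 6.18
Var(T) = 6.18 + 2 × 1.41 = 9.00
α (item deleted) = (3/2)·(1 − 6.18/9.00) = 0.470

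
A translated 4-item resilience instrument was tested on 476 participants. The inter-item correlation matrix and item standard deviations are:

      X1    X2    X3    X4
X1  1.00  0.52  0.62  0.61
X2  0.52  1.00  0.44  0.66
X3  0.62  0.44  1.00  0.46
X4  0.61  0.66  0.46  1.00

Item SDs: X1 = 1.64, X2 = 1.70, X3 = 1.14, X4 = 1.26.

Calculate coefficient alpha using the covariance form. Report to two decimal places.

Σσ²ᵢ = 1.64² + 1.70² + 1.14² + 1.26² = 8.4668
Covariances σ_ij = r_ij · s_i · s_j:
  σ(X1,X2) = 0.52 × 1.64 × 1.70 = 1.4498
  σ(X1,X3) = 0.62 × 1.64 × 1.14 = 1.1592
  σ(X1,X4) = 0.61 × 1.64 × 1.26 = 1.2605
  σ(X2,X3) = 0.44 × 1.70 × 1.14 = 0.8527
  σ(X2,X4) = 0.66 × 1.70 × 1.26 = 1.4137
  σ(X3,X4) = 0.46 × 1.14 × 1.26 = 0.6607
σ²_T = Σσ²ᵢ + 2·Σσ_ij = 8.4668 + 2 × 6.7966 = 22.0600
α = (4/3)·(1 − 8.4668/22.0600) = 0.82

coefficient alpha = 0.82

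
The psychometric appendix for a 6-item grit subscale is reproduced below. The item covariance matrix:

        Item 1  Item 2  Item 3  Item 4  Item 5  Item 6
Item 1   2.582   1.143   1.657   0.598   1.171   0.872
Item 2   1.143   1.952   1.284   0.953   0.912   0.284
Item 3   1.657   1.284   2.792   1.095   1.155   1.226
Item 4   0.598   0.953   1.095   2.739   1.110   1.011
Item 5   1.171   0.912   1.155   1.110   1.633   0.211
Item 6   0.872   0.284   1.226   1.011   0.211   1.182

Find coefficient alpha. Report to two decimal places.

α = 0.83

Σσᵢ² = 2.582 + 1.952 + 2.792 + 2.739 + 1.633 + 1.182 = 12.880
Σ_{i<j} σ_ij = 14.682
σ²_T = 12.880 + 2 × 14.682 = 42.244
α = (k/(k−1))·(1 − Σσᵢ²/σ²_T) = (6/5)·(1 − 12.880/42.244) = 0.83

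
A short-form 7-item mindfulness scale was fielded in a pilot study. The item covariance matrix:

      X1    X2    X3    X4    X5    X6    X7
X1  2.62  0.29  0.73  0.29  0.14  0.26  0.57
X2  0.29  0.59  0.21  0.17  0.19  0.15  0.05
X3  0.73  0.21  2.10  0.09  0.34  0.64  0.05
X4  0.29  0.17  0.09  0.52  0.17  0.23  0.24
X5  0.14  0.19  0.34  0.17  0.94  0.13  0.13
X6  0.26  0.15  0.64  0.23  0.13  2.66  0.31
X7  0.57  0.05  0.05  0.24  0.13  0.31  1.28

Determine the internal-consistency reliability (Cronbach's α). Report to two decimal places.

sum of item variances = 2.62 + 0.59 + 2.10 + 0.52 + 0.94 + 2.66 + 1.28 = 10.71
Sum of the distinct covariances = 5.38
σ²_total = 10.71 + 2 × 5.38 = 21.47
α = (k/(k−1))·(1 − sum of item variances/σ²_total) = (7/6)·(1 − 10.71/21.47) = 0.58

α = 0.58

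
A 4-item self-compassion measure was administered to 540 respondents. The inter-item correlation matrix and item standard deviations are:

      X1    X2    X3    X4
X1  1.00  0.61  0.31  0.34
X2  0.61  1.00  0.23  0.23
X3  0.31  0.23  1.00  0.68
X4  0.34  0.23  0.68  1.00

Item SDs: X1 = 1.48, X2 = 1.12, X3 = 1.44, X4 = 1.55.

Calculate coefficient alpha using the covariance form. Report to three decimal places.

coefficient alpha = 0.726

Σσ²ᵢ = 1.48² + 1.12² + 1.44² + 1.55² = 7.9209
Covariances σ_ij = r_ij · s_i · s_j:
  σ(X1,X2) = 0.61 × 1.48 × 1.12 = 1.0111
  σ(X1,X3) = 0.31 × 1.48 × 1.44 = 0.6607
  σ(X1,X4) = 0.34 × 1.48 × 1.55 = 0.7800
  σ(X2,X3) = 0.23 × 1.12 × 1.44 = 0.3709
  σ(X2,X4) = 0.23 × 1.12 × 1.55 = 0.3993
  σ(X3,X4) = 0.68 × 1.44 × 1.55 = 1.5178
σ²_T = Σσ²ᵢ + 2·Σσ_ij = 7.9209 + 2 × 4.7398 = 17.4005
α = (4/3)·(1 − 7.9209/17.4005) = 0.726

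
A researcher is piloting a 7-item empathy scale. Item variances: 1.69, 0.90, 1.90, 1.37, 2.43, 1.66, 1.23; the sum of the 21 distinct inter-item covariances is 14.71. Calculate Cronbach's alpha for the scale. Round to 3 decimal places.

α = 0.845

Σσ²ᵢ = 1.69 + 0.90 + 1.90 + 1.37 + 2.43 + 1.66 + 1.23 = 11.18
Sum of distinct covariances = 14.71
total variance = Σσ²ᵢ + 2·Σcov = 11.18 + 2 × 14.71 = 40.60
α = (7/6)·(1 − 11.18/40.60) = 0.845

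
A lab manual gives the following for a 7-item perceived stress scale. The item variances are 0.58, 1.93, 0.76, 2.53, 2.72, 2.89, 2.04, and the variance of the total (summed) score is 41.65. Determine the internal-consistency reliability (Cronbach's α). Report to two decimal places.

ΣVar(i) = 0.58 + 1.93 + 0.76 + 2.53 + 2.72 + 2.89 + 2.04 = 13.45
α = (k/(k−1))·(1 − ΣVar(i)/Var(T)) = (7/6)·(1 − 13.45/41.65) = 0.79

Cronbach's α = 0.79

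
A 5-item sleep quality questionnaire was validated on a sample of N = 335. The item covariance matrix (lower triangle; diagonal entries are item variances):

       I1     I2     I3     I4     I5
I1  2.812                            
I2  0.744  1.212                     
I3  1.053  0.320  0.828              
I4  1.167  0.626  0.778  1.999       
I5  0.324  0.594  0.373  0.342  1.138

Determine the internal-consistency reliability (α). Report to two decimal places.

α = 0.77

Σσ²ᵢ = 2.812 + 1.212 + 0.828 + 1.999 + 1.138 = 7.989
Σ_{i<j} σ_ij = 6.321
Var(T) = 7.989 + 2 × 6.321 = 20.631
α = (k/(k−1))·(1 − Σσ²ᵢ/Var(T)) = (5/4)·(1 − 7.989/20.631) = 0.77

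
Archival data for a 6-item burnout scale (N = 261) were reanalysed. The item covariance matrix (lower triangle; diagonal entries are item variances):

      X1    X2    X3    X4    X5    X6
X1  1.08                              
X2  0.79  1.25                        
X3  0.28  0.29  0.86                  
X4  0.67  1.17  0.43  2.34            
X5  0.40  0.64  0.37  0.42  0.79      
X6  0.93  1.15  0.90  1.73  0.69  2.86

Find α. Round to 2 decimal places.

Σσᵢ² = 1.08 + 1.25 + 0.86 + 2.34 + 0.79 + 2.86 = 9.18
Σ_{i<j} σ_ij = 10.86
total variance = 9.18 + 2 × 10.86 = 30.90
α = (k/(k−1))·(1 − Σσᵢ²/total variance) = (6/5)·(1 − 9.18/30.90) = 0.84

α = 0.84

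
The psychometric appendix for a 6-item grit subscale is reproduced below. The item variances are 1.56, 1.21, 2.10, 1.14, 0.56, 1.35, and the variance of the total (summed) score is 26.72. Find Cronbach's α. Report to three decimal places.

α = 0.844

sum of item variances = 1.56 + 1.21 + 2.10 + 1.14 + 0.56 + 1.35 = 7.92
α = (k/(k−1))·(1 − sum of item variances/σ²_total) = (6/5)·(1 − 7.92/26.72) = 0.844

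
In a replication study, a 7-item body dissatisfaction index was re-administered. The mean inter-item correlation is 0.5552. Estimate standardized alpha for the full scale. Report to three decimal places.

standardized alpha = 0.897

Standardized α = k·r̄ / (1 + (k−1)·r̄) = 7 × 0.5552 / (1 + 6 × 0.5552)
  = 3.8864 / 4.3312 = 0.897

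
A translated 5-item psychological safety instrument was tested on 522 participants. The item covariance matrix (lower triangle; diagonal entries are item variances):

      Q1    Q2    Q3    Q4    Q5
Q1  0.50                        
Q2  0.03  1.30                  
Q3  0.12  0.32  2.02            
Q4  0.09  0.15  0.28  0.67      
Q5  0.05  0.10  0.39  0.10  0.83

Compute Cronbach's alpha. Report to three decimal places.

α = 0.475

ΣVar(i) = 0.50 + 1.30 + 2.02 + 0.67 + 0.83 = 5.32
Σ_{i<j} σ_ij = 1.63
total variance = 5.32 + 2 × 1.63 = 8.58
α = (k/(k−1))·(1 − ΣVar(i)/total variance) = (5/4)·(1 − 5.32/8.58) = 0.475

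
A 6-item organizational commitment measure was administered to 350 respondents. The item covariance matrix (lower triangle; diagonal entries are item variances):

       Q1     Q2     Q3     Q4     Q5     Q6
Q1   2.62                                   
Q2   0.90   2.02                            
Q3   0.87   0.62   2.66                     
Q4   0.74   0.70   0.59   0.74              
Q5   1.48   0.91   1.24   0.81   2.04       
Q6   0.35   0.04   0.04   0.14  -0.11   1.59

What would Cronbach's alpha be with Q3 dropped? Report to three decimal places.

α = 0.712

Remaining items: Q1, Q2, Q4, Q5, Q6 (k = 5).
sum of item variances = 2.62 + 2.02 + 0.74 + 2.04 + 1.59 = 9.01
total variance = 9.01 + 2 × 5.96 = 20.93
α (item deleted) = (5/4)·(1 − 9.01/20.93) = 0.712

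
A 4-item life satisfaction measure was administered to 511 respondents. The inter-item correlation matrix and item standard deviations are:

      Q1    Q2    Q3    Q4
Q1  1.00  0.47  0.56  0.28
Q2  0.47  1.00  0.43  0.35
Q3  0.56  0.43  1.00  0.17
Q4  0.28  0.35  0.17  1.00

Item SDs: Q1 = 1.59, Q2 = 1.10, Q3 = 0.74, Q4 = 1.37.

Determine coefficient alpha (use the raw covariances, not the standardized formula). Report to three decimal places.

Σσ²ᵢ = 1.59² + 1.10² + 0.74² + 1.37² = 6.1626
Covariances σ_ij = r_ij · s_i · s_j:
  σ(Q1,Q2) = 0.47 × 1.59 × 1.10 = 0.8220
  σ(Q1,Q3) = 0.56 × 1.59 × 0.74 = 0.6589
  σ(Q1,Q4) = 0.28 × 1.59 × 1.37 = 0.6099
  σ(Q2,Q3) = 0.43 × 1.10 × 0.74 = 0.3500
  σ(Q2,Q4) = 0.35 × 1.10 × 1.37 = 0.5275
  σ(Q3,Q4) = 0.17 × 0.74 × 1.37 = 0.1723
σ²_T = Σσ²ᵢ + 2·Σσ_ij = 6.1626 + 2 × 3.1406 = 12.4438
α = (4/3)·(1 − 6.1626/12.4438) = 0.673

α = 0.673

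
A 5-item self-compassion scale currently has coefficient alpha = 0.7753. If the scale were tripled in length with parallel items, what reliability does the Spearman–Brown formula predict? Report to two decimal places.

predicted reliability = 0.91

Length factor m = 3
α' = m·α / (1 + (m−1)·α)
   = 3 × 0.7753 / (1 + (3 − 1) × 0.7753)
   = 2.3259 / 2.5506 = 0.91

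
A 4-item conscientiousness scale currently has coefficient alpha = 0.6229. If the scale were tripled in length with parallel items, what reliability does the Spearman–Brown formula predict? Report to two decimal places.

predicted reliability = 0.83

Length factor m = 3
α' = m·α / (1 + (m−1)·α)
   = 3 × 0.6229 / (1 + (3 − 1) × 0.6229)
   = 1.8687 / 2.2458 = 0.83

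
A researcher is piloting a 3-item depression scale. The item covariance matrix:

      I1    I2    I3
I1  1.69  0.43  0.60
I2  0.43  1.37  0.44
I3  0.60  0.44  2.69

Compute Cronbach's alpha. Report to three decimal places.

ΣVar(i) = 1.69 + 1.37 + 2.69 = 5.75
Sum of off-diagonal covariances = 1.47
Var(T) = 5.75 + 2 × 1.47 = 8.69
α = (k/(k−1))·(1 − ΣVar(i)/Var(T)) = (3/2)·(1 − 5.75/8.69) = 0.507

α = 0.507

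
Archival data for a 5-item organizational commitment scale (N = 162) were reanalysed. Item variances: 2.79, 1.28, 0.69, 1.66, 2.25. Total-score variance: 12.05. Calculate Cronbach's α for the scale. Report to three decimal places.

Cronbach's α = 0.351

Σσ²ᵢ = 2.79 + 1.28 + 0.69 + 1.66 + 2.25 = 8.67
α = (k/(k−1))·(1 − Σσ²ᵢ/Var(T)) = (5/4)·(1 − 8.67/12.05) = 0.351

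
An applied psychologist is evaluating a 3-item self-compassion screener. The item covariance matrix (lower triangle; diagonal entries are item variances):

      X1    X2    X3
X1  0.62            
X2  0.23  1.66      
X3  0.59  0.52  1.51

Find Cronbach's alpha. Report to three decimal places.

Σσᵢ² = 0.62 + 1.66 + 1.51 = 3.79
Σ_{i<j} σ_ij = 1.34
σ²_total = 3.79 + 2 × 1.34 = 6.47
α = (k/(k−1))·(1 − Σσᵢ²/σ²_total) = (3/2)·(1 − 3.79/6.47) = 0.621

Cronbach's alpha = 0.621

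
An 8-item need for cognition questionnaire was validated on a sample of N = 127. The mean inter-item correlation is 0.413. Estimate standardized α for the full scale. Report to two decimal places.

Standardized α = k·r̄ / (1 + (k−1)·r̄) = 8 × 0.413 / (1 + 7 × 0.413)
  = 3.3040 / 3.8910 = 0.85

standardized α = 0.85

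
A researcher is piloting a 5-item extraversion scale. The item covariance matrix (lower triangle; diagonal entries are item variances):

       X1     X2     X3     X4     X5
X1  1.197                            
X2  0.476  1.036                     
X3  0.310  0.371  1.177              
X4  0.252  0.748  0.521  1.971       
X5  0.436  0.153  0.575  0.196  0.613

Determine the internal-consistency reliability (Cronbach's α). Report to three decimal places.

Σσᵢ² = 1.197 + 1.036 + 1.177 + 1.971 + 0.613 = 5.994
Σ_{i<j} σ_ij = 4.038
total variance = 5.994 + 2 × 4.038 = 14.070
α = (k/(k−1))·(1 − Σσᵢ²/total variance) = (5/4)·(1 − 5.994/14.070) = 0.717

α = 0.717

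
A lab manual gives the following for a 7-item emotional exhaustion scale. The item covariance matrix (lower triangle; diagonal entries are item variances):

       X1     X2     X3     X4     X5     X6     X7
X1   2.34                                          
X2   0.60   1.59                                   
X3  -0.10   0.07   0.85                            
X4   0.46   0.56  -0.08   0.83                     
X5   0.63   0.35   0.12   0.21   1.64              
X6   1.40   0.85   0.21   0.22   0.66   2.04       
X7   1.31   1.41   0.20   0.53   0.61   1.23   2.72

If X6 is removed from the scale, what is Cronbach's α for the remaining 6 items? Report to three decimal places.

Remaining items: X1, X2, X3, X4, X5, X7 (k = 6).
ΣVar(i) = 2.34 + 1.59 + 0.85 + 0.83 + 1.64 + 2.72 = 9.97
total variance = 9.97 + 2 × 6.88 = 23.73
α (item deleted) = (6/5)·(1 − 9.97/23.73) = 0.696

Cronbach's α = 0.696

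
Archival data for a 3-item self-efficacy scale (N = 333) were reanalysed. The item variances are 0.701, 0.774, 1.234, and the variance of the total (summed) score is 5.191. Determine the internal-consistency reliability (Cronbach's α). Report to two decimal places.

ΣVar(i) = 0.701 + 0.774 + 1.234 = 2.709
α = (k/(k−1))·(1 − ΣVar(i)/Var(T)) = (3/2)·(1 − 2.709/5.191) = 0.72

Cronbach's α = 0.72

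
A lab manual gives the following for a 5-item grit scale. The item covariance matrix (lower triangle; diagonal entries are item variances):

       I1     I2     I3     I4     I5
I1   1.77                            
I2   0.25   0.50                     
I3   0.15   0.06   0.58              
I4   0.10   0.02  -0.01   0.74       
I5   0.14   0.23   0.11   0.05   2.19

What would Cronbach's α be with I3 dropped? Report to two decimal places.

Cronbach's α = 0.31

Remaining items: I1, I2, I4, I5 (k = 4).
Σσ²ᵢ = 1.77 + 0.50 + 0.74 + 2.19 = 5.20
σ²_total = 5.20 + 2 × 0.79 = 6.78
α (item deleted) = (4/3)·(1 − 5.20/6.78) = 0.31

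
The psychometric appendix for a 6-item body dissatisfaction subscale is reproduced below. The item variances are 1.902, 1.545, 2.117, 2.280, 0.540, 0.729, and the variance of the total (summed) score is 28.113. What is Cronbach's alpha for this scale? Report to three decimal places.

α = 0.811

Σσ²ᵢ = 1.902 + 1.545 + 2.117 + 2.280 + 0.540 + 0.729 = 9.113
α = (k/(k−1))·(1 − Σσ²ᵢ/Var(T)) = (6/5)·(1 − 9.113/28.113) = 0.811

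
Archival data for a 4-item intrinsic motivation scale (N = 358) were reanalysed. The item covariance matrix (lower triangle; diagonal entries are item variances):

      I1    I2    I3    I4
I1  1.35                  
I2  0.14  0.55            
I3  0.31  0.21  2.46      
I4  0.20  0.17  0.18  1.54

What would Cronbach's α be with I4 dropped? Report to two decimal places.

α = 0.35

Remaining items: I1, I2, I3 (k = 3).
sum of item variances = 1.35 + 0.55 + 2.46 = 4.36
σ²_total = 4.36 + 2 × 0.66 = 5.68
α (item deleted) = (3/2)·(1 − 4.36/5.68) = 0.35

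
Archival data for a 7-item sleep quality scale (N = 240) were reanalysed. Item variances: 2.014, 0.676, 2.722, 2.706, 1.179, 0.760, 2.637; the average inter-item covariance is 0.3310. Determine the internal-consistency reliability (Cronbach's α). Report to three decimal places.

Cronbach's α = 0.610

Σσ²ᵢ = 2.014 + 0.676 + 2.722 + 2.706 + 1.179 + 0.760 + 2.637 = 12.694
Sum of the 21 distinct covariances = 21 × 0.3310 = 6.9510
total variance = Σσ²ᵢ + 2·Σcov = 12.694 + 2 × 6.9510 = 26.5960
α = (7/6)·(1 − 12.694/26.5960) = 0.610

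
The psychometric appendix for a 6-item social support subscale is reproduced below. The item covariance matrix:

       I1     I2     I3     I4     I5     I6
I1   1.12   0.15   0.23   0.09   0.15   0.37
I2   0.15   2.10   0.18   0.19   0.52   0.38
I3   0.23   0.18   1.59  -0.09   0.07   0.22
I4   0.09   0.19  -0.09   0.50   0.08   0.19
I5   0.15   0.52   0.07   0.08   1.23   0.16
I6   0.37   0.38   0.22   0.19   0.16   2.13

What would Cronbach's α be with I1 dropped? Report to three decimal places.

α = 0.419

Remaining items: I2, I3, I4, I5, I6 (k = 5).
ΣVar(i) = 2.10 + 1.59 + 0.50 + 1.23 + 2.13 = 7.55
total variance = 7.55 + 2 × 1.90 = 11.35
α (item deleted) = (5/4)·(1 − 7.55/11.35) = 0.419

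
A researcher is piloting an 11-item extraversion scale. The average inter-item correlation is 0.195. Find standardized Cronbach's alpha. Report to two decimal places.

standardized Cronbach's alpha = 0.73

Standardized α = k·r̄ / (1 + (k−1)·r̄) = 11 × 0.195 / (1 + 10 × 0.195)
  = 2.1450 / 2.9500 = 0.73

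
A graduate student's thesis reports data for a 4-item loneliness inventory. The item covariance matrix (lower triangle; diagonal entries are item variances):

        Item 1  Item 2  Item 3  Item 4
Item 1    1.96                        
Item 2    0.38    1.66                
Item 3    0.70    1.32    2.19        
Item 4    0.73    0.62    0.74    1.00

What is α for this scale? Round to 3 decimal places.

Σσᵢ² = 1.96 + 1.66 + 2.19 + 1.00 = 6.81
Sum of the distinct covariances = 4.49
Var(T) = 6.81 + 2 × 4.49 = 15.79
α = (k/(k−1))·(1 − Σσᵢ²/Var(T)) = (4/3)·(1 − 6.81/15.79) = 0.758

α = 0.758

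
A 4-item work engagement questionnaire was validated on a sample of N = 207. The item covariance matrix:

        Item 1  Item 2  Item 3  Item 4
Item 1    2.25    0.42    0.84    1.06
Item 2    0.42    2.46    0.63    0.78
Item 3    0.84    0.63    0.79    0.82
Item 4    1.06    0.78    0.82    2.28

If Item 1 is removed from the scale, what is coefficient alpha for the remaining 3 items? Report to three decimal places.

coefficient alpha = 0.670

Remaining items: Item 2, Item 3, Item 4 (k = 3).
ΣVar(i) = 2.46 + 0.79 + 2.28 = 5.53
σ²_total = 5.53 + 2 × 2.23 = 9.99
α (item deleted) = (3/2)·(1 − 5.53/9.99) = 0.670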